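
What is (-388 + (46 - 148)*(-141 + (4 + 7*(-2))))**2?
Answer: 225420196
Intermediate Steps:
(-388 + (46 - 148)*(-141 + (4 + 7*(-2))))**2 = (-388 - 102*(-141 + (4 - 14)))**2 = (-388 - 102*(-141 - 10))**2 = (-388 - 102*(-151))**2 = (-388 + 15402)**2 = 15014**2 = 225420196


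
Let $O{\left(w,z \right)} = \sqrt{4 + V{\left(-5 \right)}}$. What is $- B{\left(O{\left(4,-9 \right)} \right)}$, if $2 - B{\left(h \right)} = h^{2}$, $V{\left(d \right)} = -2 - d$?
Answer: $5$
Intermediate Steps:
$O{\left(w,z \right)} = \sqrt{7}$ ($O{\left(w,z \right)} = \sqrt{4 - -3} = \sqrt{4 + \left(-2 + 5\right)} = \sqrt{4 + 3} = \sqrt{7}$)
$B{\left(h \right)} = 2 - h^{2}$
$- B{\left(O{\left(4,-9 \right)} \right)} = - (2 - \left(\sqrt{7}\right)^{2}) = - (2 - 7) = \left(-1\right) \left(-5\right) = 5$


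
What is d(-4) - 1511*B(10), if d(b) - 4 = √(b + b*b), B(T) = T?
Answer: -15106 + 2*√3 ≈ -15103.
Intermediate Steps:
d(b) = 4 + √(b + b²) (d(b) = 4 + √(b + b*b) = 4 + √(b + b²))
d(-4) - 1511*B(10) = (4 + √(-4*(1 - 4))) - 1511*10 = (4 + √(-4*(-3))) - 15110 = (4 + √12) - 15110 = (4 + 2*√3) - 15110 = -15106 + 2*√3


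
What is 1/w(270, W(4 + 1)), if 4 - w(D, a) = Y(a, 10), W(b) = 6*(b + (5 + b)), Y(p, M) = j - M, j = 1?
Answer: 1/13 ≈ 0.076923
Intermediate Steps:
Y(p, M) = 1 - M
W(b) = 30 + 12*b (W(b) = 6*(5 + 2*b) = 30 + 12*b)
w(D, a) = 13 (w(D, a) = 4 - (1 - 1*10) = 4 - (1 - 10) = 4 - 1*(-9) = 4 + 9 = 13)
1/w(270, W(4 + 1)) = 1/13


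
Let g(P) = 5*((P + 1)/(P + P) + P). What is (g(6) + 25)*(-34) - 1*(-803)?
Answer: -6997/6 ≈ -1166.2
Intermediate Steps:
g(P) = 5*P + 5*(1 + P)/(2*P) (g(P) = 5*((1 + P)/((2*P)) + P) = 5*((1 + P)*(1/(2*P)) + P) = 5*((1 + P)/(2*P) + P) = 5*(P + (1 + P)/(2*P)) = 5*P + 5*(1 + P)/(2*P))
(g(6) + 25)*(-34) - 1*(-803) = ((5/2 + 5*6 + (5/2)/6) + 25)*(-34) - 1*(-803) = ((5/2 + 30 + (5/2)*(⅙)) + 25)*(-34) + 803 = ((5/2 + 30 + 5/12) + 25)*(-34) + 803 = (395/12 + 25)*(-34) + 803 = (695/12)*(-34) + 803 = -11815/6 + 803 = -6997/6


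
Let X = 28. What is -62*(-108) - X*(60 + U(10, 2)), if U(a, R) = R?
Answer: 4960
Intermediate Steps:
-62*(-108) - X*(60 + U(10, 2)) = -62*(-108) - 28*(60 + 2) = 6696 - 28*62 = 6696 - 1*1736 = 6696 - 1736 = 4960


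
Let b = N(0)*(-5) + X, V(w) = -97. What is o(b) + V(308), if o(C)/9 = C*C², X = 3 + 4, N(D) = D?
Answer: 2990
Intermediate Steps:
X = 7
b = 7 (b = 0*(-5) + 7 = 0 + 7 = 7)
o(C) = 9*C³ (o(C) = 9*(C*C²) = 9*C³)
o(b) + V(308) = 9*7³ - 97 = 9*343 - 97 = 3087 - 97 = 2990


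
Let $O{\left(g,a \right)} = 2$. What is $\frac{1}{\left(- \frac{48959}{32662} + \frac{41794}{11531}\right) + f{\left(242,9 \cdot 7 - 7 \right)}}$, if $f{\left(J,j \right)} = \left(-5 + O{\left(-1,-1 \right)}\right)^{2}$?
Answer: $\frac{376625522}{4190159097} \approx 0.089883$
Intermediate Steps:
$f{\left(J,j \right)} = 9$ ($f{\left(J,j \right)} = \left(-5 + 2\right)^{2} = \left(-3\right)^{2} = 9$)
$\frac{1}{\left(- \frac{48959}{32662} + \frac{41794}{11531}\right) + f{\left(242,9 \cdot 7 - 7 \right)}} = \frac{1}{\left(- \frac{48959}{32662} + \frac{41794}{11531}\right) + 9} = \frac{1}{\frac{800529399}{376625522} + 9} = \frac{1}{\frac{4190159097}{376625522}} = \frac{376625522}{4190159097}$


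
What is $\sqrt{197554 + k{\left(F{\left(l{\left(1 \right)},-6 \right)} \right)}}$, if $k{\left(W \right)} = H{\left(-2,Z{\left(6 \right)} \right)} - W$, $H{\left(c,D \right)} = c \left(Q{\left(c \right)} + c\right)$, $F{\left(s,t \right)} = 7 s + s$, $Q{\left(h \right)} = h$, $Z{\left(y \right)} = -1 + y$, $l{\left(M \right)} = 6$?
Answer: $3 \sqrt{21946} \approx 444.43$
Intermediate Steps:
$F{\left(s,t \right)} = 8 s$
$H{\left(c,D \right)} = 2 c^{2}$ ($H{\left(c,D \right)} = c \left(c + c\right) = c 2 c = 2 c^{2}$)
$k{\left(W \right)} = 8 - W$ ($k{\left(W \right)} = 2 \left(-2\right)^{2} - W = 2 \cdot 4 - W = 8 - W$)
$\sqrt{197554 + k{\left(F{\left(l{\left(1 \right)},-6 \right)} \right)}} = \sqrt{197554 + \left(8 - 8 \cdot 6\right)} = \sqrt{197554 + \left(8 - 48\right)} = \sqrt{197554 - 40} = \sqrt{197514} = 3 \sqrt{21946}$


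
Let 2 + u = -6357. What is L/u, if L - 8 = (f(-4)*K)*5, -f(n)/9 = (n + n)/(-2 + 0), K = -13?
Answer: -2348/6359 ≈ -0.36924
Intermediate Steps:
f(n) = 9*n (f(n) = -9*(n + n)/(-2 + 0) = -9*2*n/(-2) = -9*2*n*(-1)/2 = -(-9)*n = 9*n)
u = -6359 (u = -2 - 6357 = -6359)
L = 2348 (L = 8 + ((9*(-4))*(-13))*5 = 8 - 36*(-13)*5 = 8 + 468*5 = 8 + 2340 = 2348)
L/u = 2348/(-6359) = 2348*(-1/6359) = -2348/6359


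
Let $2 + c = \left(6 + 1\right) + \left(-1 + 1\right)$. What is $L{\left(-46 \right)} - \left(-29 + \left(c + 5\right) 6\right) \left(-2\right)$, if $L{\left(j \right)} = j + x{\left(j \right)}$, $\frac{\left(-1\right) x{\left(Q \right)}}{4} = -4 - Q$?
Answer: $-152$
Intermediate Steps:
$x{\left(Q \right)} = 16 + 4 Q$ ($x{\left(Q \right)} = - 4 \left(-4 - Q\right) = 16 + 4 Q$)
$c = 5$ ($c = -2 + \left(\left(6 + 1\right) + \left(-1 + 1\right)\right) = -2 + \left(7 + 0\right) = -2 + 7 = 5$)
$L{\left(j \right)} = 16 + 5 j$ ($L{\left(j \right)} = j + \left(16 + 4 j\right) = 16 + 5 j$)
$L{\left(-46 \right)} - \left(-29 + \left(c + 5\right) 6\right) \left(-2\right) = \left(16 + 5 \left(-46\right)\right) - \left(-29 + \left(5 + 5\right) 6\right) \left(-2\right) = \left(16 - 230\right) - \left(-29 + 10 \cdot 6\right) \left(-2\right) = -214 - \left(-29 + 60\right) \left(-2\right) = -214 - 31 \left(-2\right) = -214 - -62 = -214 + 62 = -152$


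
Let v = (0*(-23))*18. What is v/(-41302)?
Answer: 0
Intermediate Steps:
v = 0 (v = 0*18 = 0)
v/(-41302) = 0/(-41302) = 0*(-1/41302) = 0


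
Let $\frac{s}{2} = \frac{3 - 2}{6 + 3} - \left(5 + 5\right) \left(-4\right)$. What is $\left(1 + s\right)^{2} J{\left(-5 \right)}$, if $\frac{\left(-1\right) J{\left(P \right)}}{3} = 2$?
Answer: $- \frac{1068722}{27} \approx -39582.0$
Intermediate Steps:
$s = \frac{722}{9}$ ($s = 2 \left(\frac{3 - 2}{6 + 3} - \left(5 + 5\right) \left(-4\right)\right) = 2 \left(1 \cdot \frac{1}{9} - 10 \left(-4\right)\right) = 2 \left(1 \cdot \frac{1}{9} - -40\right) = 2 \left(\frac{1}{9} + 40\right) = 2 \cdot \frac{361}{9} = \frac{722}{9} \approx 80.222$)
$J{\left(P \right)} = -6$ ($J{\left(P \right)} = \left(-3\right) 2 = -6$)
$\left(1 + s\right)^{2} J{\left(-5 \right)} = \left(1 + \frac{722}{9}\right)^{2} \left(-6\right) = \left(\frac{731}{9}\right)^{2} \left(-6\right) = \frac{534361}{81} \left(-6\right) = - \frac{1068722}{27}$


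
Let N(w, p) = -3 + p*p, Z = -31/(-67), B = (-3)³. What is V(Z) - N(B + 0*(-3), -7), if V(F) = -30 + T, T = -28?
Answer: -104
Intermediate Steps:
B = -27
Z = 31/67 (Z = -31*(-1/67) = 31/67 ≈ 0.46269)
N(w, p) = -3 + p²
V(F) = -58 (V(F) = -30 - 28 = -58)
V(Z) - N(B + 0*(-3), -7) = -58 - (-3 + (-7)²) = -58 - (-3 + 49) = -58 - 1*46 = -58 - 46 = -104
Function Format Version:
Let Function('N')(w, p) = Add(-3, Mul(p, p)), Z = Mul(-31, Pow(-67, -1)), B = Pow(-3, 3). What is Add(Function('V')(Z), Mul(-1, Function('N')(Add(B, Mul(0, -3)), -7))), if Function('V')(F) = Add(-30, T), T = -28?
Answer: -104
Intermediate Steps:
B = -27
Z = Rational(31, 67) (Z = Mul(-31, Rational(-1, 67)) = Rational(31, 67) ≈ 0.46269)
Function('N')(w, p) = Add(-3, Pow(p, 2))
Function('V')(F) = -58 (Function('V')(F) = Add(-30, -28) = -58)
Add(Function('V')(Z), Mul(-1, Function('N')(Add(B, Mul(0, -3)), -7))) = Add(-58, Mul(-1, Add(-3, Pow(-7, 2)))) = Add(-58, Mul(-1, Add(-3, 49))) = Add(-58, Mul(-1, 46)) = Add(-58, -46) = -104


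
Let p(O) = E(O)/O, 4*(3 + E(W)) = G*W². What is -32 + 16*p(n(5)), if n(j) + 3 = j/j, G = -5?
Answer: 32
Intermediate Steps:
E(W) = -3 - 5*W²/4 (E(W) = -3 + (-5*W²)/4 = -3 - 5*W²/4)
n(j) = -2 (n(j) = -3 + j/j = -3 + 1 = -2)
p(O) = (-3 - 5*O²/4)/O
-32 + 16*p(n(5)) = -32 + 16*(-3/(-2) - 5/4*(-2)) = -32 + 16*(-3*(-½) + 5/2) = -32 + 16*(3/2 + 5/2) = -32 + 16*4 = -32 + 64 = 32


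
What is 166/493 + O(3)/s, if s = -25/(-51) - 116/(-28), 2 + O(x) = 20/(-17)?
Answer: -142249/407711 ≈ -0.34890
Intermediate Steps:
O(x) = -54/17 (O(x) = -2 + 20/(-17) = -2 + 20*(-1/17) = -2 - 20/17 = -54/17)
s = 1654/357 (s = -25*(-1/51) - 116*(-1/28) = 25/51 + 29/7 = 1654/357 ≈ 4.6331)
166/493 + O(3)/s = 166/493 - 54/(17*1654/357) = 166*(1/493) - 54/17*357/1654 = 166/493 - 567/827 = -142249/407711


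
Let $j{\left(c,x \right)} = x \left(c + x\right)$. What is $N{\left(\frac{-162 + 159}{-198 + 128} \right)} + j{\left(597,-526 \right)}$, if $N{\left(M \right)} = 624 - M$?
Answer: $- \frac{2570543}{70} \approx -36722.0$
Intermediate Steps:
$N{\left(\frac{-162 + 159}{-198 + 128} \right)} + j{\left(597,-526 \right)} = \left(624 - \frac{-162 + 159}{-198 + 128}\right) - 526 \left(597 - 526\right) = \left(624 - - \frac{3}{-70}\right) - 37346 = \left(624 - \left(-3\right) \left(- \frac{1}{70}\right)\right) - 37346 = \left(624 - \frac{3}{70}\right) - 37346 = \frac{43677}{70} - 37346 = - \frac{2570543}{70}$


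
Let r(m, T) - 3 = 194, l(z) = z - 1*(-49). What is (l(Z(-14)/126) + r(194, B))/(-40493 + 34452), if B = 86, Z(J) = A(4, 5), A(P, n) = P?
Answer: -15500/380583 ≈ -0.040727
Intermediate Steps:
Z(J) = 4
l(z) = 49 + z (l(z) = z + 49 = 49 + z)
r(m, T) = 197 (r(m, T) = 3 + 194 = 197)
(l(Z(-14)/126) + r(194, B))/(-40493 + 34452) = ((49 + 4/126) + 197)/(-40493 + 34452) = ((49 + 4*(1/126)) + 197)/(-6041) = ((49 + 2/63) + 197)*(-1/6041) = (3089/63 + 197)*(-1/6041) = (15500/63)*(-1/6041) = -15500/380583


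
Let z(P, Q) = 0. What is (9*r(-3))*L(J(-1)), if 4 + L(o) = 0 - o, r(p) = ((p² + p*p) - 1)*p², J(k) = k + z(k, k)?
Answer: -4131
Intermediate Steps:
J(k) = k (J(k) = k + 0 = k)
r(p) = p²*(-1 + 2*p²) (r(p) = ((p² + p²) - 1)*p² = (2*p² - 1)*p² = (-1 + 2*p²)*p² = p²*(-1 + 2*p²))
L(o) = -4 - o (L(o) = -4 + (0 - o) = -4 - o)
(9*r(-3))*L(J(-1)) = (9*(-1*(-3)² + 2*(-3)⁴))*(-4 - 1*(-1)) = (9*(-1*9 + 2*81))*(-4 + 1) = (9*(-9 + 162))*(-3) = (9*153)*(-3) = 1377*(-3) = -4131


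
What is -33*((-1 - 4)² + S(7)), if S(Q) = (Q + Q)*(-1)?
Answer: -363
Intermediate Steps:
S(Q) = -2*Q (S(Q) = (2*Q)*(-1) = -2*Q)
-33*((-1 - 4)² + S(7)) = -33*((-1 - 4)² - 2*7) = -33*((-5)² - 14) = -33*(25 - 14) = -33*11 = -363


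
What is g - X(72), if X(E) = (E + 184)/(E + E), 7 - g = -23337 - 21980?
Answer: 407900/9 ≈ 45322.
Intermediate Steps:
g = 45324 (g = 7 - (-23337 - 21980) = 7 - 1*(-45317) = 7 + 45317 = 45324)
X(E) = (184 + E)/(2*E) (X(E) = (184 + E)/((2*E)) = (184 + E)*(1/(2*E)) = (184 + E)/(2*E))
g - X(72) = 45324 - (184 + 72)/(2*72) = 45324 - 256/(2*72) = 45324 - 1*16/9 = 45324 - 16/9 = 407900/9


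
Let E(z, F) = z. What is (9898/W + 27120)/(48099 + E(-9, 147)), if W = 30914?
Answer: 419198789/743327130 ≈ 0.56395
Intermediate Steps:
(9898/W + 27120)/(48099 + E(-9, 147)) = (9898/30914 + 27120)/(48099 - 9) = (9898*(1/30914) + 27120)/48090 = (4949/15457 + 27120)*(1/48090) = (419198789/15457)*(1/48090) = 419198789/743327130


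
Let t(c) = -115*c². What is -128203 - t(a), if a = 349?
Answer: 13878912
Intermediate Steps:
-128203 - t(a) = -128203 - (-115)*349² = -128203 - (-115)*121801 = -128203 - 1*(-14007115) = -128203 + 14007115 = 13878912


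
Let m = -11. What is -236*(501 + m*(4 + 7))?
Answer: -89680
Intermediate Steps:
-236*(501 + m*(4 + 7)) = -236*(501 - 11*(4 + 7)) = -236*(501 - 11*11) = -236*(501 - 121) = -236*380 = -89680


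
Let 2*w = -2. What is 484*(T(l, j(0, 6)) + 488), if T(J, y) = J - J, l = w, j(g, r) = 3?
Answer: 236192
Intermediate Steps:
w = -1 (w = (½)*(-2) = -1)
l = -1
T(J, y) = 0
484*(T(l, j(0, 6)) + 488) = 484*(0 + 488) = 484*488 = 236192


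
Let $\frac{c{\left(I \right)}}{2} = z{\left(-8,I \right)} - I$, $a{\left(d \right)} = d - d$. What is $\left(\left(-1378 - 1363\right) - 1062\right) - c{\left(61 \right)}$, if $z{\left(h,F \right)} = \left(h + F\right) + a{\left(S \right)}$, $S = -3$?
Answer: $-3787$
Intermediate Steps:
$a{\left(d \right)} = 0$
$z{\left(h,F \right)} = F + h$ ($z{\left(h,F \right)} = \left(h + F\right) + 0 = \left(F + h\right) + 0 = F + h$)
$c{\left(I \right)} = -16$ ($c{\left(I \right)} = 2 \left(\left(I - 8\right) - I\right) = 2 \left(\left(-8 + I\right) - I\right) = 2 \left(-8\right) = -16$)
$\left(\left(-1378 - 1363\right) - 1062\right) - c{\left(61 \right)} = \left(\left(-1378 - 1363\right) - 1062\right) - -16 = \left(-2741 - 1062\right) + 16 = -3803 + 16 = -3787$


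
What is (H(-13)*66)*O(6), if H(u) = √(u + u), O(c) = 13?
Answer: 858*I*√26 ≈ 4375.0*I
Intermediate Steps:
H(u) = √2*√u (H(u) = √(2*u) = √2*√u)
(H(-13)*66)*O(6) = ((√2*√(-13))*66)*13 = ((√2*(I*√13))*66)*13 = ((I*√26)*66)*13 = (66*I*√26)*13 = 858*I*√26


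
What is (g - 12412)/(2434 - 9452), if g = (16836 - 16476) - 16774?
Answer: 497/121 ≈ 4.1074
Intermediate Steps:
g = -16414 (g = 360 - 16774 = -16414)
(g - 12412)/(2434 - 9452) = (-16414 - 12412)/(2434 - 9452) = -28826/(-7018) = -28826*(-1/7018) = 497/121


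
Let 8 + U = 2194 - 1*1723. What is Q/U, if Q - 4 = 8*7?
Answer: 60/463 ≈ 0.12959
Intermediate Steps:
Q = 60 (Q = 4 + 8*7 = 4 + 56 = 60)
U = 463 (U = -8 + (2194 - 1*1723) = -8 + (2194 - 1723) = -8 + 471 = 463)
Q/U = 60/463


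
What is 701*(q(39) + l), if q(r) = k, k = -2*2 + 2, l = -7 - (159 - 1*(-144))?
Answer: -218712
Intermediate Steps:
l = -310 (l = -7 - (159 + 144) = -7 - 1*303 = -7 - 303 = -310)
k = -2 (k = -4 + 2 = -2)
q(r) = -2
701*(q(39) + l) = 701*(-2 - 310) = 701*(-312) = -218712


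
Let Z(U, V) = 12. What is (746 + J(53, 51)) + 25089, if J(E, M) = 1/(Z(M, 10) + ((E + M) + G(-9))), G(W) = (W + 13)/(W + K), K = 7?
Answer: 2945191/114 ≈ 25835.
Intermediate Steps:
G(W) = (13 + W)/(7 + W) (G(W) = (W + 13)/(W + 7) = (13 + W)/(7 + W))
J(E, M) = 1/(10 + E + M) (J(E, M) = 1/(12 + ((E + M) + (13 - 9)/(7 - 9))) = 1/(12 + ((E + M) + 4/(-2))) = 1/(12 + ((E + M) - 1/2*4)) = 1/(12 + ((E + M) - 2)) = 1/(12 + (-2 + E + M)) = 1/(10 + E + M))
(746 + J(53, 51)) + 25089 = (746 + 1/(10 + 53 + 51)) + 25089 = (746 + 1/114) + 25089 = 85045/114 + 25089 = 2945191/114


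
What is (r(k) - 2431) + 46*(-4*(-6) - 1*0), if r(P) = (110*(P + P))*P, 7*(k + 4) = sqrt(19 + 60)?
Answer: 124837/49 - 1760*sqrt(79)/7 ≈ 312.95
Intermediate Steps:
k = -4 + sqrt(79)/7 (k = -4 + sqrt(19 + 60)/7 = -4 + sqrt(79)/7 ≈ -2.7303)
r(P) = 220*P**2 (r(P) = (110*(2*P))*P = (220*P)*P = 220*P**2)
(r(k) - 2431) + 46*(-4*(-6) - 1*0) = (220*(-4 + sqrt(79)/7)**2 - 2431) + 46*(-4*(-6) - 1*0) = (-2431 + 220*(-4 + sqrt(79)/7)**2) + 46*(24 + 0) = (-2431 + 220*(-4 + sqrt(79)/7)**2) + 46*24 = (-2431 + 220*(-4 + sqrt(79)/7)**2) + 1104 = -1327 + 220*(-4 + sqrt(79)/7)**2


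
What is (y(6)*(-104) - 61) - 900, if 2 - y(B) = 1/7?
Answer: -8079/7 ≈ -1154.1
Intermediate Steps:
y(B) = 13/7 (y(B) = 2 - 1/7 = 2 - 1*⅐ = 2 - ⅐ = 13/7)
(y(6)*(-104) - 61) - 900 = ((13/7)*(-104) - 61) - 900 = (-1352/7 - 61) - 900 = -1779/7 - 900 = -8079/7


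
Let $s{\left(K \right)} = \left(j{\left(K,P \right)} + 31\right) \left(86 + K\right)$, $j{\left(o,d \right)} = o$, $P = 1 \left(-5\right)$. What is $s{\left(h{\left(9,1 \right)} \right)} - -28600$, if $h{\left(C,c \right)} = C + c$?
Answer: $32536$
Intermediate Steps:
$P = -5$
$s{\left(K \right)} = \left(31 + K\right) \left(86 + K\right)$ ($s{\left(K \right)} = \left(K + 31\right) \left(86 + K\right) = \left(31 + K\right) \left(86 + K\right)$)
$s{\left(h{\left(9,1 \right)} \right)} - -28600 = \left(2666 + \left(9 + 1\right)^{2} + 117 \left(9 + 1\right)\right) - -28600 = \left(2666 + 10^{2} + 117 \cdot 10\right) + 28600 = \left(2666 + 100 + 1170\right) + 28600 = 3936 + 28600 = 32536$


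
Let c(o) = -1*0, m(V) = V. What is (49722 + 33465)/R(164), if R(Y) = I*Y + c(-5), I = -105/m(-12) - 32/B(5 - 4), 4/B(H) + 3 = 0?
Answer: 83187/5371 ≈ 15.488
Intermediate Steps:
B(H) = -4/3 (B(H) = 4/(-3 + 0) = 4/(-3) = 4*(-⅓) = -4/3)
c(o) = 0
I = 131/4 (I = -105/(-12) - 32/(-4/3) = -105*(-1/12) - 32*(-¾) = 35/4 + 24 = 131/4 ≈ 32.750)
R(Y) = 131*Y/4 (R(Y) = 131*Y/4 + 0 = 131*Y/4)
(49722 + 33465)/R(164) = (49722 + 33465)/(((131/4)*164)) = 83187/5371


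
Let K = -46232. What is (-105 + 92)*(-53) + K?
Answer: -45543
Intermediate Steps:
(-105 + 92)*(-53) + K = (-105 + 92)*(-53) - 46232 = -13*(-53) - 46232 = 689 - 46232 = -45543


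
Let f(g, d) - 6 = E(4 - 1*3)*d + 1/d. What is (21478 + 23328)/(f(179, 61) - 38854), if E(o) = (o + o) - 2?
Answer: -2733166/2369727 ≈ -1.1534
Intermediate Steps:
E(o) = -2 + 2*o (E(o) = 2*o - 2 = -2 + 2*o)
f(g, d) = 6 + 1/d (f(g, d) = 6 + ((-2 + 2*(4 - 1*3))*d + 1/d) = 6 + ((-2 + 2*(4 - 3))*d + 1/d) = 6 + ((-2 + 2*1)*d + 1/d) = 6 + ((-2 + 2)*d + 1/d) = 6 + (0*d + 1/d) = 6 + (0 + 1/d) = 6 + 1/d)
(21478 + 23328)/(f(179, 61) - 38854) = (21478 + 23328)/((6 + 1/61) - 38854) = 44806/((6 + 1/61) - 38854) = 44806/(367/61 - 38854) = 44806/(-2369727/61) = 44806*(-61/2369727) = -2733166/2369727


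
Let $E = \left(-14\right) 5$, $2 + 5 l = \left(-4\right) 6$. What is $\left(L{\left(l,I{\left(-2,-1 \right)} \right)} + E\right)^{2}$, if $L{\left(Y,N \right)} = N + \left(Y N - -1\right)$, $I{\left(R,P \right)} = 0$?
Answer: $4761$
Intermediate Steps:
$l = - \frac{26}{5}$ ($l = - \frac{2}{5} + \frac{\left(-4\right) 6}{5} = - \frac{2}{5} + \frac{1}{5} \left(-24\right) = - \frac{2}{5} - \frac{24}{5} = - \frac{26}{5} \approx -5.2$)
$E = -70$
$L{\left(Y,N \right)} = 1 + N + N Y$ ($L{\left(Y,N \right)} = N + \left(N Y + 1\right) = N + \left(1 + N Y\right) = 1 + N + N Y$)
$\left(L{\left(l,I{\left(-2,-1 \right)} \right)} + E\right)^{2} = \left(\left(1 + 0 + 0 \left(- \frac{26}{5}\right)\right) - 70\right)^{2} = \left(\left(1 + 0 + 0\right) - 70\right)^{2} = \left(1 - 70\right)^{2} = \left(-69\right)^{2} = 4761$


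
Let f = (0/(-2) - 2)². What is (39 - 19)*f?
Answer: 80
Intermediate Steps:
f = 4 (f = (0*(-½) - 2)² = (0 - 2)² = (-2)² = 4)
(39 - 19)*f = (39 - 19)*4 = 20*4 = 80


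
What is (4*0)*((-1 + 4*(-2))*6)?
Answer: 0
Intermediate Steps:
(4*0)*((-1 + 4*(-2))*6) = 0*((-1 - 8)*6) = 0*(-9*6) = 0*(-54) = 0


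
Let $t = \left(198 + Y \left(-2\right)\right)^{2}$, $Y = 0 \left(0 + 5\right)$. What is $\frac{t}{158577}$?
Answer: $\frac{13068}{52859} \approx 0.24722$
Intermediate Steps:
$Y = 0$ ($Y = 0 \cdot 5 = 0$)
$t = 39204$ ($t = \left(198 + 0 \left(-2\right)\right)^{2} = \left(198 + 0\right)^{2} = 198^{2} = 39204$)
$\frac{t}{158577} = \frac{39204}{158577} = 39204 \cdot \frac{1}{158577} = \frac{13068}{52859}$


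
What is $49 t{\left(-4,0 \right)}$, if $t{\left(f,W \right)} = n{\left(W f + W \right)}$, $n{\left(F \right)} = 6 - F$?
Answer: $294$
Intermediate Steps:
$t{\left(f,W \right)} = 6 - W - W f$ ($t{\left(f,W \right)} = 6 - \left(W f + W\right) = 6 - \left(W + W f\right) = 6 - W - W f$)
$49 t{\left(-4,0 \right)} = 49 \left(6 - 0 \left(1 - 4\right)\right) = 49 \left(6 - 0 \left(-3\right)\right) = 49 \left(6 + 0\right) = 49 \cdot 6 = 294$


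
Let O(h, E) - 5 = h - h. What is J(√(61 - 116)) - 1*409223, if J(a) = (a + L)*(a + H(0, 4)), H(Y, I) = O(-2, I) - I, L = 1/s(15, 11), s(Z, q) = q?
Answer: -4502057/11 + 12*I*√55/11 ≈ -4.0928e+5 + 8.0904*I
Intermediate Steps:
O(h, E) = 5 (O(h, E) = 5 + (h - h) = 5 + 0 = 5)
L = 1/11 ≈ 0.090909
H(Y, I) = 5 - I
J(a) = (1 + a)*(1/11 + a) (J(a) = (a + 1/11)*(a + (5 - 1*4)) = (1/11 + a)*(a + (5 - 4)) = (1/11 + a)*(a + 1) = (1/11 + a)*(1 + a) = (1 + a)*(1/11 + a))
J(√(61 - 116)) - 1*409223 = (1/11 + (√(61 - 116))² + 12*√(61 - 116)/11) - 1*409223 = (1/11 + (√(-55))² + 12*√(-55)/11) - 409223 = (1/11 + (I*√55)² + 12*(I*√55)/11) - 409223 = (1/11 - 55 + 12*I*√55/11) - 409223 = (-604/11 + 12*I*√55/11) - 409223 = -4502057/11 + 12*I*√55/11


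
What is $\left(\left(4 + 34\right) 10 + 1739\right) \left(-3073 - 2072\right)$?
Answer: $-10902255$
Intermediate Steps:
$\left(\left(4 + 34\right) 10 + 1739\right) \left(-3073 - 2072\right) = \left(38 \cdot 10 + 1739\right) \left(-5145\right) = \left(380 + 1739\right) \left(-5145\right) = 2119 \left(-5145\right) = -10902255$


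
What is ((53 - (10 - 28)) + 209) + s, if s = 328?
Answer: 608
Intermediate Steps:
((53 - (10 - 28)) + 209) + s = ((53 - (10 - 28)) + 209) + 328 = ((53 - 1*(-18)) + 209) + 328 = ((53 + 18) + 209) + 328 = (71 + 209) + 328 = 280 + 328 = 608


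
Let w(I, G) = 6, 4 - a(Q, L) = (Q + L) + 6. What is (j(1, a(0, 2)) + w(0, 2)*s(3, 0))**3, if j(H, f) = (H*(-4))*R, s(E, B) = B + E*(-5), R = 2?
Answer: -941192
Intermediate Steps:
a(Q, L) = -2 - L - Q (a(Q, L) = 4 - ((Q + L) + 6) = 4 - ((L + Q) + 6) = 4 - (6 + L + Q) = 4 + (-6 - L - Q) = -2 - L - Q)
s(E, B) = B - 5*E
j(H, f) = -8*H (j(H, f) = (H*(-4))*2 = -4*H*2 = -8*H)
(j(1, a(0, 2)) + w(0, 2)*s(3, 0))**3 = (-8*1 + 6*(0 - 5*3))**3 = (-8 + 6*(0 - 15))**3 = (-8 + 6*(-15))**3 = (-8 - 90)**3 = (-98)**3 = -941192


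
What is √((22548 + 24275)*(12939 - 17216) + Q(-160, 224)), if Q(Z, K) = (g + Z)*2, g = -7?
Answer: I*√200262305 ≈ 14151.0*I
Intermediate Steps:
Q(Z, K) = -14 + 2*Z (Q(Z, K) = (-7 + Z)*2 = -14 + 2*Z)
√((22548 + 24275)*(12939 - 17216) + Q(-160, 224)) = √((22548 + 24275)*(12939 - 17216) + (-14 + 2*(-160))) = √(46823*(-4277) + (-14 - 320)) = √(-200261971 - 334) = √(-200262305) = I*√200262305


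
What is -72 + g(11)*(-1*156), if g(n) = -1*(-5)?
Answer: -852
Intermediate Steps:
g(n) = 5
-72 + g(11)*(-1*156) = -72 + 5*(-1*156) = -72 + 5*(-156) = -72 - 780 = -852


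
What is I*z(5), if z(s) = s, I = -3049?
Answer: -15245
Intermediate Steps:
I*z(5) = -3049*5 = -15245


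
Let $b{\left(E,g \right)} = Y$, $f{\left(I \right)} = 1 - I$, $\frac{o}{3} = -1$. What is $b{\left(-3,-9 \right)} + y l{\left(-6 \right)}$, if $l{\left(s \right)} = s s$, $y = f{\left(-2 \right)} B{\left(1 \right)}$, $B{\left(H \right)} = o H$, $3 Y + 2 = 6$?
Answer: $- \frac{968}{3} \approx -322.67$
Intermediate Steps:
$o = -3$ ($o = 3 \left(-1\right) = -3$)
$Y = \frac{4}{3}$ ($Y = - \frac{2}{3} + \frac{1}{3} \cdot 6 = - \frac{2}{3} + 2 = \frac{4}{3} \approx 1.3333$)
$B{\left(H \right)} = - 3 H$
$b{\left(E,g \right)} = \frac{4}{3}$
$y = -9$ ($y = \left(1 - -2\right) \left(\left(-3\right) 1\right) = \left(1 + 2\right) \left(-3\right) = 3 \left(-3\right) = -9$)
$l{\left(s \right)} = s^{2}$
$b{\left(-3,-9 \right)} + y l{\left(-6 \right)} = \frac{4}{3} - 9 \left(-6\right)^{2} = \frac{4}{3} - 324 = - \frac{968}{3}$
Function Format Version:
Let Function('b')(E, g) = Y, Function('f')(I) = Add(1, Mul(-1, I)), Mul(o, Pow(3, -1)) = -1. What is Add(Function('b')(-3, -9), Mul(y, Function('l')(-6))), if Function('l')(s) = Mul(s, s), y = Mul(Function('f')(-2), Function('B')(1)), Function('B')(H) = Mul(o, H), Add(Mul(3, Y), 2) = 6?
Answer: Rational(-968, 3) ≈ -322.67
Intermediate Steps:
o = -3 (o = Mul(3, -1) = -3)
Y = Rational(4, 3) (Y = Add(Rational(-2, 3), Mul(Rational(1, 3), 6)) = Add(Rational(-2, 3), 2) = Rational(4, 3) ≈ 1.3333)
Function('B')(H) = Mul(-3, H)
Function('b')(E, g) = Rational(4, 3)
y = -9 (y = Mul(Add(1, Mul(-1, -2)), Mul(-3, 1)) = Mul(Add(1, 2), -3) = Mul(3, -3) = -9)
Function('l')(s) = Pow(s, 2)
Add(Function('b')(-3, -9), Mul(y, Function('l')(-6))) = Add(Rational(4, 3), Mul(-9, Pow(-6, 2))) = Add(Rational(4, 3), Mul(-9, 36)) = Add(Rational(4, 3), -324) = Rational(-968, 3)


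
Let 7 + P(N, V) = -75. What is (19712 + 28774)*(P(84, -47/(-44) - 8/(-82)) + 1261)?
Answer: 57164994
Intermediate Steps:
P(N, V) = -82 (P(N, V) = -7 - 75 = -82)
(19712 + 28774)*(P(84, -47/(-44) - 8/(-82)) + 1261) = (19712 + 28774)*(-82 + 1261) = 48486*1179 = 57164994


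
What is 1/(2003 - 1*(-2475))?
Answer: 1/4478 ≈ 0.00022331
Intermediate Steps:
1/(2003 - 1*(-2475)) = 1/(2003 + 2475) = 1/4478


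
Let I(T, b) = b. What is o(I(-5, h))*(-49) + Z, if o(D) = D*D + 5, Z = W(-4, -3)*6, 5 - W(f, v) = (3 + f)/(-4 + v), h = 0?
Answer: -1511/7 ≈ -215.86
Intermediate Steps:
W(f, v) = 5 - (3 + f)/(-4 + v)
Z = 204/7 (Z = ((-23 - 1*(-4) + 5*(-3))/(-4 - 3))*6 = ((-23 + 4 - 15)/(-7))*6 = -⅐*(-34)*6 = (34/7)*6 = 204/7 ≈ 29.143)
o(D) = 5 + D² (o(D) = D² + 5 = 5 + D²)
o(I(-5, h))*(-49) + Z = (5 + 0²)*(-49) + 204/7 = (5 + 0)*(-49) + 204/7 = 5*(-49) + 204/7 = -245 + 204/7 = -1511/7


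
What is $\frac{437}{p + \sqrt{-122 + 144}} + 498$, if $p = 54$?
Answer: $\frac{732405}{1447} - \frac{437 \sqrt{22}}{2894} \approx 505.45$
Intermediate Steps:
$\frac{437}{p + \sqrt{-122 + 144}} + 498 = \frac{437}{54 + \sqrt{-122 + 144}} + 498 = \frac{437}{54 + \sqrt{22}} + 498 = 498 + \frac{437}{54 + \sqrt{22}}$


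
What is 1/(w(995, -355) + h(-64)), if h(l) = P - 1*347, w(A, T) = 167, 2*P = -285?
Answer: -2/645 ≈ -0.0031008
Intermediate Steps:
P = -285/2 (P = (½)*(-285) = -285/2 ≈ -142.50)
h(l) = -979/2 (h(l) = -285/2 - 1*347 = -285/2 - 347 = -979/2)
1/(w(995, -355) + h(-64)) = 1/(167 - 979/2) = 1/(-645/2) = -2/645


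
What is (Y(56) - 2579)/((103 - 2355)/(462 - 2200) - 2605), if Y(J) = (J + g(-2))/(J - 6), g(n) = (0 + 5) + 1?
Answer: 56001836/56565475 ≈ 0.99004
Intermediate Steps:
g(n) = 6 (g(n) = 5 + 1 = 6)
Y(J) = (6 + J)/(-6 + J) (Y(J) = (J + 6)/(J - 6) = (6 + J)/(-6 + J))
(Y(56) - 2579)/((103 - 2355)/(462 - 2200) - 2605) = ((6 + 56)/(-6 + 56) - 2579)/((103 - 2355)/(462 - 2200) - 2605) = (62/50 - 2579)/(-2252/(-1738) - 2605) = ((1/50)*62 - 2579)/(-2252*(-1/1738) - 2605) = (31/25 - 2579)/(1126/869 - 2605) = -64444/(25*(-2262619/869)) = -64444/25*(-869/2262619) = 56001836/56565475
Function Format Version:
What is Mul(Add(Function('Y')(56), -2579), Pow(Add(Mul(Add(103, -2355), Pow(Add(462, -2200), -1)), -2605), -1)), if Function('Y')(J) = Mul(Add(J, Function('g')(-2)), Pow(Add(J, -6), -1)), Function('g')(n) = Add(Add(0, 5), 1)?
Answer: Rational(56001836, 56565475) ≈ 0.99004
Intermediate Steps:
Function('g')(n) = 6 (Function('g')(n) = Add(5, 1) = 6)
Function('Y')(J) = Mul(Pow(Add(-6, J), -1), Add(6, J)) (Function('Y')(J) = Mul(Add(J, 6), Pow(Add(J, -6), -1)) = Mul(Add(6, J), Pow(Add(-6, J), -1)) = Mul(Pow(Add(-6, J), -1), Add(6, J)))
Mul(Add(Function('Y')(56), -2579), Pow(Add(Mul(Add(103, -2355), Pow(Add(462, -2200), -1)), -2605), -1)) = Mul(Add(Mul(Pow(Add(-6, 56), -1), Add(6, 56)), -2579), Pow(Add(Mul(Add(103, -2355), Pow(Add(462, -2200), -1)), -2605), -1)) = Mul(Add(Mul(Pow(50, -1), 62), -2579), Pow(Add(Mul(-2252, Pow(-1738, -1)), -2605), -1)) = Mul(Add(Mul(Rational(1, 50), 62), -2579), Pow(Add(Mul(-2252, Rational(-1, 1738)), -2605), -1)) = Mul(Add(Rational(31, 25), -2579), Pow(Add(Rational(1126, 869), -2605), -1)) = Mul(Rational(-64444, 25), Pow(Rational(-2262619, 869), -1)) = Mul(Rational(-64444, 25), Rational(-869, 2262619)) = Rational(56001836, 56565475)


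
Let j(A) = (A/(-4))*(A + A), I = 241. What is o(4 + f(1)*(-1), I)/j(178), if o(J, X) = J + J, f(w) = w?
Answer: -3/7921 ≈ -0.00037874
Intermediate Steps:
o(J, X) = 2*J
j(A) = -A**2/2 (j(A) = (A*(-1/4))*(2*A) = (-A/4)*(2*A) = -A**2/2)
o(4 + f(1)*(-1), I)/j(178) = (2*(4 + 1*(-1)))/((-1/2*178**2)) = (2*(4 - 1))/((-1/2*31684)) = (2*3)/(-15842) = 6*(-1/15842) = -3/7921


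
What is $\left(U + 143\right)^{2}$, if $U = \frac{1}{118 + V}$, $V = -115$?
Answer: $\frac{184900}{9} \approx 20544.0$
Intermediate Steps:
$U = \frac{1}{3}$ ($U = \frac{1}{118 - 115} = \frac{1}{3} \approx 0.33333$)
$\left(U + 143\right)^{2} = \left(\frac{1}{3} + 143\right)^{2} = \left(\frac{430}{3}\right)^{2} = \frac{184900}{9}$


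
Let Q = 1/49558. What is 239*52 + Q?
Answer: 615906825/49558 ≈ 12428.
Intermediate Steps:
Q = 1/49558 ≈ 2.0178e-5
239*52 + Q = 239*52 + 1/49558 = 12428 + 1/49558 = 615906825/49558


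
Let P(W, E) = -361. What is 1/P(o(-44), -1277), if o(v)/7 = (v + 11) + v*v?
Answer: -1/361 ≈ -0.0027701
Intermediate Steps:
o(v) = 77 + 7*v + 7*v**2 (o(v) = 7*((v + 11) + v*v) = 7*((11 + v) + v**2) = 7*(11 + v + v**2) = 77 + 7*v + 7*v**2)
1/P(o(-44), -1277) = 1/(-361) = -1/361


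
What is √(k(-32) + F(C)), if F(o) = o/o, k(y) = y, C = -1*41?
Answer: I*√31 ≈ 5.5678*I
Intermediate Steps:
C = -41
F(o) = 1
√(k(-32) + F(C)) = √(-32 + 1) = √(-31) = I*√31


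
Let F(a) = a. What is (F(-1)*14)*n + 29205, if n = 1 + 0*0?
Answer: 29191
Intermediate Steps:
n = 1 (n = 1 + 0 = 1)
(F(-1)*14)*n + 29205 = -1*14*1 + 29205 = -14*1 + 29205 = -14 + 29205 = 29191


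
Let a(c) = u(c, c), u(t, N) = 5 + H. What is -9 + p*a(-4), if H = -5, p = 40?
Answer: -9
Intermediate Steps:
u(t, N) = 0 (u(t, N) = 5 - 5 = 0)
a(c) = 0
-9 + p*a(-4) = -9 + 40*0 = -9 + 0 = -9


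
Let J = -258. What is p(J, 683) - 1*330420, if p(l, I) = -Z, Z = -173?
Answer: -330247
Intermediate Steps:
p(l, I) = 173 (p(l, I) = -1*(-173) = 173)
p(J, 683) - 1*330420 = 173 - 1*330420 = 173 - 330420 = -330247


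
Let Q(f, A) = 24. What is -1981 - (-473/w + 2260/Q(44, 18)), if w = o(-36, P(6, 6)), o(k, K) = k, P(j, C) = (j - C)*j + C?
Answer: -75179/36 ≈ -2088.3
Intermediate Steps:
P(j, C) = C + j*(j - C) (P(j, C) = j*(j - C) + C = C + j*(j - C))
w = -36
-1981 - (-473/w + 2260/Q(44, 18)) = -1981 - (-473/(-36) + 2260/24) = -1981 - (-473*(-1/36) + 2260*(1/24)) = -1981 - (473/36 + 565/6) = -1981 - 1*3863/36 = -1981 - 3863/36 = -75179/36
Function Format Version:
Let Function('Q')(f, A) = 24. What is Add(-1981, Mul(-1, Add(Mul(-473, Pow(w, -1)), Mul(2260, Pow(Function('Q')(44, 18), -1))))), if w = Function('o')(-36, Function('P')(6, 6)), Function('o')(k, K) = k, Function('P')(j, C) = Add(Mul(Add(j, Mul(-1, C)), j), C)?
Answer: Rational(-75179, 36) ≈ -2088.3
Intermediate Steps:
Function('P')(j, C) = Add(C, Mul(j, Add(j, Mul(-1, C)))) (Function('P')(j, C) = Add(Mul(j, Add(j, Mul(-1, C))), C) = Add(C, Mul(j, Add(j, Mul(-1, C)))))
w = -36
Add(-1981, Mul(-1, Add(Mul(-473, Pow(w, -1)), Mul(2260, Pow(Function('Q')(44, 18), -1))))) = Add(-1981, Mul(-1, Add(Mul(-473, Pow(-36, -1)), Mul(2260, Pow(24, -1))))) = Add(-1981, Mul(-1, Add(Mul(-473, Rational(-1, 36)), Mul(2260, Rational(1, 24))))) = Add(-1981, Mul(-1, Add(Rational(473, 36), Rational(565, 6)))) = Add(-1981, Mul(-1, Rational(3863, 36))) = Add(-1981, Rational(-3863, 36)) = Rational(-75179, 36)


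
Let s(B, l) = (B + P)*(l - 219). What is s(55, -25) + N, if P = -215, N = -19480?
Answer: 19560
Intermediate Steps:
s(B, l) = (-219 + l)*(-215 + B) (s(B, l) = (B - 215)*(l - 219) = (-215 + B)*(-219 + l) = (-219 + l)*(-215 + B))
s(55, -25) + N = (47085 - 219*55 - 215*(-25) + 55*(-25)) - 19480 = (47085 - 12045 + 5375 - 1375) - 19480 = 39040 - 19480 = 19560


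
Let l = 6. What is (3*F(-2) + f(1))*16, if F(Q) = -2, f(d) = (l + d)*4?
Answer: 352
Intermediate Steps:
f(d) = 24 + 4*d (f(d) = (6 + d)*4 = 24 + 4*d)
(3*F(-2) + f(1))*16 = (3*(-2) + (24 + 4*1))*16 = (-6 + (24 + 4))*16 = (-6 + 28)*16 = 22*16 = 352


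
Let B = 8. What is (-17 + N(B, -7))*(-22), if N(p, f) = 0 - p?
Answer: 550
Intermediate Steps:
N(p, f) = -p
(-17 + N(B, -7))*(-22) = (-17 - 1*8)*(-22) = (-17 - 8)*(-22) = -25*(-22) = 550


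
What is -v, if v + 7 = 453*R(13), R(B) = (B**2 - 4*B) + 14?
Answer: -59336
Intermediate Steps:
R(B) = 14 + B**2 - 4*B
v = 59336 (v = -7 + 453*(14 + 13**2 - 4*13) = -7 + 453*(14 + 169 - 52) = -7 + 453*131 = -7 + 59343 = 59336)
-v = -1*59336 = -59336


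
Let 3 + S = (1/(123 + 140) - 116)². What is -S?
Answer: -930469542/69169 ≈ -13452.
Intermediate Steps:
S = 930469542/69169 (S = -3 + (1/(123 + 140) - 116)² = -3 + (1/263 - 116)² = -3 + (-30507/263)² = -3 + 930677049/69169 = 930469542/69169 ≈ 13452.)
-S = -1*930469542/69169 = -930469542/69169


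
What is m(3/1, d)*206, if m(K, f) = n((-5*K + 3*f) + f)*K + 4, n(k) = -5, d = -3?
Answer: -2266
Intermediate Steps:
m(K, f) = 4 - 5*K (m(K, f) = -5*K + 4 = 4 - 5*K)
m(3/1, d)*206 = (4 - 15/1)*206 = (4 - 15)*206 = -11*206 = -2266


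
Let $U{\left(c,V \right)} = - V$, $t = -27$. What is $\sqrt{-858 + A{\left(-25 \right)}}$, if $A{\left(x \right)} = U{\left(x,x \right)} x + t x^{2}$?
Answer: $i \sqrt{18358} \approx 135.49 i$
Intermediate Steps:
$A{\left(x \right)} = - 28 x^{2}$ ($A{\left(x \right)} = - x x - 27 x^{2} = - x^{2} - 27 x^{2} = - 28 x^{2}$)
$\sqrt{-858 + A{\left(-25 \right)}} = \sqrt{-858 - 28 \left(-25\right)^{2}} = \sqrt{-858 - 17500} = \sqrt{-18358} = i \sqrt{18358}$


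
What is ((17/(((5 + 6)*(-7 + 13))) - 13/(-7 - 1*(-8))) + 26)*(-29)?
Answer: -25375/66 ≈ -384.47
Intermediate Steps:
((17/(((5 + 6)*(-7 + 13))) - 13/(-7 - 1*(-8))) + 26)*(-29) = ((17/((11*6)) - 13/(-7 + 8)) + 26)*(-29) = ((17/66 - 13/1) + 26)*(-29) = ((17*(1/66) - 13*1) + 26)*(-29) = ((17/66 - 13) + 26)*(-29) = (-841/66 + 26)*(-29) = (875/66)*(-29) = -25375/66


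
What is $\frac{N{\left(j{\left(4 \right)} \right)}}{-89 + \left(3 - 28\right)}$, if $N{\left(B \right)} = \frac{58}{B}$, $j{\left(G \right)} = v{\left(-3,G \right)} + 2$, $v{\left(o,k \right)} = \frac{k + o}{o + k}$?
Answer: $- \frac{29}{171} \approx -0.16959$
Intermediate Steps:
$v{\left(o,k \right)} = 1$ ($v{\left(o,k \right)} = \frac{k + o}{k + o} = 1$)
$j{\left(G \right)} = 3$ ($j{\left(G \right)} = 1 + 2 = 3$)
$\frac{N{\left(j{\left(4 \right)} \right)}}{-89 + \left(3 - 28\right)} = \frac{58 \cdot \frac{1}{3}}{-89 + \left(3 - 28\right)} = \frac{58 \cdot \frac{1}{3}}{-89 - 25} = \frac{58}{3 \left(-114\right)} = \frac{58}{3} \left(- \frac{1}{114}\right) = - \frac{29}{171}$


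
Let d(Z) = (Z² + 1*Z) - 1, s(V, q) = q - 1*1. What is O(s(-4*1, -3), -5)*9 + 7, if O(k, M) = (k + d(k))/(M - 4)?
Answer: 0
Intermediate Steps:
s(V, q) = -1 + q (s(V, q) = q - 1 = -1 + q)
d(Z) = -1 + Z + Z² (d(Z) = (Z² + Z) - 1 = (Z + Z²) - 1 = -1 + Z + Z²)
O(k, M) = (-1 + k² + 2*k)/(-4 + M) (O(k, M) = (k + (-1 + k + k²))/(M - 4) = (-1 + k² + 2*k)/(-4 + M))
O(s(-4*1, -3), -5)*9 + 7 = ((-1 + (-1 - 3)² + 2*(-1 - 3))/(-4 - 5))*9 + 7 = ((-1 + (-4)² + 2*(-4))/(-9))*9 + 7 = -(-1 + 16 - 8)/9*9 + 7 = -⅑*7*9 + 7 = -7/9*9 + 7 = -7 + 7 = 0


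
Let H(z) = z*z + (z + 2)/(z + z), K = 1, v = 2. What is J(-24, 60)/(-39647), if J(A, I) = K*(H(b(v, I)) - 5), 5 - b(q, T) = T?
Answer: -332253/4361170 ≈ -0.076184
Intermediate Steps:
b(q, T) = 5 - T
H(z) = z**2 + (2 + z)/(2*z) (H(z) = z**2 + (2 + z)/((2*z)) = z**2 + (2 + z)*(1/(2*z)) = z**2 + (2 + z)/(2*z))
J(A, I) = -5 + (7/2 + (5 - I)**3 - I/2)/(5 - I) (J(A, I) = 1*((1 + (5 - I)**3 + (5 - I)/2)/(5 - I) - 5) = 1*((1 + (5 - I)**3 + (5/2 - I/2))/(5 - I) - 5) = 1*((7/2 + (5 - I)**3 - I/2)/(5 - I) - 5) = 1*(-5 + (7/2 + (5 - I)**3 - I/2)/(5 - I)) = -5 + (7/2 + (5 - I)**3 - I/2)/(5 - I))
J(-24, 60)/(-39647) = ((43 - 9*60 + 2*(-5 + 60)**3)/(2*(-5 + 60)))/(-39647) = ((1/2)*(43 - 540 + 2*55**3)/55)*(-1/39647) = ((1/2)*(1/55)*(43 - 540 + 2*166375))*(-1/39647) = ((1/2)*(1/55)*(43 - 540 + 332750))*(-1/39647) = ((1/2)*(1/55)*332253)*(-1/39647) = (332253/110)*(-1/39647) = -332253/4361170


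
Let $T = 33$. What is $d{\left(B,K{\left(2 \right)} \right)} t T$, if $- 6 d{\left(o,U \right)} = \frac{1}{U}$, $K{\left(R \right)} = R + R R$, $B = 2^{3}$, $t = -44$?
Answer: $\frac{121}{3} \approx 40.333$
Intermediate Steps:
$B = 8$
$K{\left(R \right)} = R + R^{2}$
$d{\left(o,U \right)} = - \frac{1}{6 U}$
$d{\left(B,K{\left(2 \right)} \right)} t T = - \frac{1}{6 \cdot 2 \left(1 + 2\right)} \left(-44\right) 33 = - \frac{1}{6 \cdot 2 \cdot 3} \left(-44\right) 33 = - \frac{1}{6 \cdot 6} \left(-44\right) 33 = \left(- \frac{1}{6}\right) \frac{1}{6} \left(-44\right) 33 = \left(- \frac{1}{36}\right) \left(-44\right) 33 = \frac{11}{9} \cdot 33 = \frac{121}{3}$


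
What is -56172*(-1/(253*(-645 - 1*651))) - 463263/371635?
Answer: -1308892877/923141340 ≈ -1.4179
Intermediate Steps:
-56172*(-1/(253*(-645 - 1*651))) - 463263/371635 = -56172*(-1/(253*(-645 - 651))) - 463263*1/371635 = -56172/((-1296*(-253))) - 463263/371635 = -56172/327888 - 463263/371635 = -56172*1/327888 - 463263/371635 = -4681/27324 - 463263/371635 = -1308892877/923141340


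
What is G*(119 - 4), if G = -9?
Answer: -1035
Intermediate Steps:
G*(119 - 4) = -9*(119 - 4) = -9*115 = -1035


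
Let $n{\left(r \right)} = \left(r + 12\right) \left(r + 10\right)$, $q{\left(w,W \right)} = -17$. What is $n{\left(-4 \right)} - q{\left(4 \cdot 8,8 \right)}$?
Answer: $65$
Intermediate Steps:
$n{\left(r \right)} = \left(10 + r\right) \left(12 + r\right)$ ($n{\left(r \right)} = \left(12 + r\right) \left(10 + r\right) = \left(10 + r\right) \left(12 + r\right)$)
$n{\left(-4 \right)} - q{\left(4 \cdot 8,8 \right)} = \left(120 + \left(-4\right)^{2} + 22 \left(-4\right)\right) - -17 = \left(120 + 16 - 88\right) + 17 = 48 + 17 = 65$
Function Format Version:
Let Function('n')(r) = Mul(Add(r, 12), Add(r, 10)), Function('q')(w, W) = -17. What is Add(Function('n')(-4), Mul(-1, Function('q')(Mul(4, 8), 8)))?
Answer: 65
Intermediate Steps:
Function('n')(r) = Mul(Add(10, r), Add(12, r)) (Function('n')(r) = Mul(Add(12, r), Add(10, r)) = Mul(Add(10, r), Add(12, r)))
Add(Function('n')(-4), Mul(-1, Function('q')(Mul(4, 8), 8))) = Add(Add(120, Pow(-4, 2), Mul(22, -4)), Mul(-1, -17)) = Add(Add(120, 16, -88), 17) = Add(48, 17) = 65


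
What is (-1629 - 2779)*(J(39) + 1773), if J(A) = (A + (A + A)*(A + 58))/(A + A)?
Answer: -8245164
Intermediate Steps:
J(A) = (A + 2*A*(58 + A))/(2*A) (J(A) = (A + (2*A)*(58 + A))/((2*A)) = (A + 2*A*(58 + A))*(1/(2*A)) = (A + 2*A*(58 + A))/(2*A))
(-1629 - 2779)*(J(39) + 1773) = (-1629 - 2779)*((117/2 + 39) + 1773) = -4408*(195/2 + 1773) = -4408*3741/2 = -8245164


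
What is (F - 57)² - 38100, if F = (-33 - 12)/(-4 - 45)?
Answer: -83926596/2401 ≈ -34955.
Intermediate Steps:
F = 45/49 (F = -45/(-49) = -45*(-1/49) = 45/49 ≈ 0.91837)
(F - 57)² - 38100 = (45/49 - 57)² - 38100 = (-2748/49)² - 38100 = 7551504/2401 - 38100 = -83926596/2401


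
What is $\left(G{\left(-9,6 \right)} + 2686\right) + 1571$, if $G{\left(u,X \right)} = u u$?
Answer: $4338$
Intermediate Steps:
$G{\left(u,X \right)} = u^{2}$
$\left(G{\left(-9,6 \right)} + 2686\right) + 1571 = \left(\left(-9\right)^{2} + 2686\right) + 1571 = \left(81 + 2686\right) + 1571 = 2767 + 1571 = 4338$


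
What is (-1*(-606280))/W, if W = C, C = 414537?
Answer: 606280/414537 ≈ 1.4625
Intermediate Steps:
W = 414537
(-1*(-606280))/W = -1*(-606280)/414537 = 606280*(1/414537) = 606280/414537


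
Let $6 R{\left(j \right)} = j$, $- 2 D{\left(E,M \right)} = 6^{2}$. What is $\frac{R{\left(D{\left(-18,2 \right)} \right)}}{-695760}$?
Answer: $\frac{1}{231920} \approx 4.3118 \cdot 10^{-6}$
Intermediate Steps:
$D{\left(E,M \right)} = -18$ ($D{\left(E,M \right)} = - \frac{6^{2}}{2} = \left(- \frac{1}{2}\right) 36 = -18$)
$R{\left(j \right)} = \frac{j}{6}$
$\frac{R{\left(D{\left(-18,2 \right)} \right)}}{-695760} = \frac{\frac{1}{6} \left(-18\right)}{-695760} = \left(-3\right) \left(- \frac{1}{695760}\right) = \frac{1}{231920}$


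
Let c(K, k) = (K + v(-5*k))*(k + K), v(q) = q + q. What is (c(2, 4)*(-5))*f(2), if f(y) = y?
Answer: 2280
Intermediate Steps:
v(q) = 2*q
c(K, k) = (K + k)*(K - 10*k) (c(K, k) = (K + 2*(-5*k))*(k + K) = (K - 10*k)*(K + k) = (K + k)*(K - 10*k))
(c(2, 4)*(-5))*f(2) = ((2² - 10*4² - 9*2*4)*(-5))*2 = ((4 - 10*16 - 72)*(-5))*2 = ((4 - 160 - 72)*(-5))*2 = -228*(-5)*2 = 1140*2 = 2280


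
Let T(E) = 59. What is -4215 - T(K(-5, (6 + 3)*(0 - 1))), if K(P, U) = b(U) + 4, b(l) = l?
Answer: -4274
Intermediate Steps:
K(P, U) = 4 + U (K(P, U) = U + 4 = 4 + U)
-4215 - T(K(-5, (6 + 3)*(0 - 1))) = -4215 - 1*59 = -4215 - 59 = -4274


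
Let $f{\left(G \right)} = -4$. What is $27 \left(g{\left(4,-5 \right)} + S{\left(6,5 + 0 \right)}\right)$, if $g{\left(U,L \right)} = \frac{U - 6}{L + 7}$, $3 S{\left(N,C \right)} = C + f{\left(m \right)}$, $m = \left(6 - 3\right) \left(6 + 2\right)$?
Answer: $-18$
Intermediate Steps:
$m = 24$ ($m = 3 \cdot 8 = 24$)
$S{\left(N,C \right)} = - \frac{4}{3} + \frac{C}{3}$ ($S{\left(N,C \right)} = \frac{C - 4}{3} = \frac{-4 + C}{3} = - \frac{4}{3} + \frac{C}{3}$)
$g{\left(U,L \right)} = \frac{-6 + U}{7 + L}$
$27 \left(g{\left(4,-5 \right)} + S{\left(6,5 + 0 \right)}\right) = 27 \left(\frac{-6 + 4}{7 - 5} - \left(\frac{4}{3} - \frac{5 + 0}{3}\right)\right) = 27 \left(\frac{1}{2} \left(-2\right) + \left(- \frac{4}{3} + \frac{1}{3} \cdot 5\right)\right) = 27 \left(\frac{1}{2} \left(-2\right) + \left(- \frac{4}{3} + \frac{5}{3}\right)\right) = 27 \left(-1 + \frac{1}{3}\right) = 27 \left(- \frac{2}{3}\right) = -18$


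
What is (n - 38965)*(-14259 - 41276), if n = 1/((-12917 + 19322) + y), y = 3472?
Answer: 21373050377640/9877 ≈ 2.1639e+9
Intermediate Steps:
n = 1/9877 (n = 1/((-12917 + 19322) + 3472) = 1/(6405 + 3472) = 1/9877 ≈ 0.00010125)
(n - 38965)*(-14259 - 41276) = (1/9877 - 38965)*(-14259 - 41276) = -384857304/9877*(-55535) = 21373050377640/9877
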